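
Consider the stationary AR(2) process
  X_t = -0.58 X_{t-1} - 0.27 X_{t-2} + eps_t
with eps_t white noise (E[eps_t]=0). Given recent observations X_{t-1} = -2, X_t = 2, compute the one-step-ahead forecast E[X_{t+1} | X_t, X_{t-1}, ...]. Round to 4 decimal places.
E[X_{t+1} \mid \mathcal F_t] = -0.6200

For an AR(p) model X_t = c + sum_i phi_i X_{t-i} + eps_t, the
one-step-ahead conditional mean is
  E[X_{t+1} | X_t, ...] = c + sum_i phi_i X_{t+1-i}.
Substitute known values:
  E[X_{t+1} | ...] = (-0.58) * (2) + (-0.27) * (-2)
                   = -0.6200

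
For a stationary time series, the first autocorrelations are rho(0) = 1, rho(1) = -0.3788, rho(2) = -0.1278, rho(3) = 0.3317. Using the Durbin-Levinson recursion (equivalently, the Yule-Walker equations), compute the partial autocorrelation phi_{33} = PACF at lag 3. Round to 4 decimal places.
\phi_{33} = 0.1920

The PACF at lag k is phi_{kk}, the last component of the solution
to the Yule-Walker system G_k phi = r_k where
  (G_k)_{ij} = rho(|i - j|), (r_k)_i = rho(i), i,j = 1..k.
Equivalently, Durbin-Levinson gives phi_{kk} iteratively:
  phi_{11} = rho(1)
  phi_{kk} = [rho(k) - sum_{j=1..k-1} phi_{k-1,j} rho(k-j)]
            / [1 - sum_{j=1..k-1} phi_{k-1,j} rho(j)],
  phi_{k,j} = phi_{k-1,j} - phi_{kk} phi_{k-1,k-j},  j = 1..k-1.
Step k = 1:
  phi_11 = rho(1) = -0.3788.
Step k = 2:
  phi_22 = [rho(2) - phi_11 rho(1)] / [1 - phi_11 rho(1)] = [-0.1278 - (-0.3788)(-0.3788)] / [1 - (-0.3788)(-0.3788)]
         = -0.27128944 / 0.85651056 = -0.316738.
  Update: phi_21 = phi_11 - phi_22 phi_11 = -0.3788 - (-0.316738)(-0.3788) = -0.49878.
Step k = 3:
  phi_33 = [rho(3) - phi_21 rho(2) - phi_22 rho(1)] / [1 - phi_21 rho(1) - phi_22 rho(2)]
    numerator   = 0.3317 - (-0.49878)(-0.1278) - (-0.316738)(-0.3788) = 0.14797552
    denominator = 1 - (-0.49878)(-0.3788) - (-0.316738)(-0.1278) = 0.77058289
  phi_33 = 0.14797552 / 0.77058289 = 0.192.
Therefore phi_{33} = 0.1920.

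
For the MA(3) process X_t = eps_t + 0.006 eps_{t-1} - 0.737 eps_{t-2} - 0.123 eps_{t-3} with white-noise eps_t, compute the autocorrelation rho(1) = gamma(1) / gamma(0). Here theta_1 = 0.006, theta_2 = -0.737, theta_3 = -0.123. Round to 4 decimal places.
\rho(1) = 0.0592

For an MA(q) process with theta_0 = 1, the autocovariance is
  gamma(k) = sigma^2 * sum_{i=0..q-k} theta_i * theta_{i+k},
and rho(k) = gamma(k) / gamma(0). Sigma^2 cancels.
  numerator   = (1)*(0.006) + (0.006)*(-0.737) + (-0.737)*(-0.123) = 0.092229.
  denominator = (1)^2 + (0.006)^2 + (-0.737)^2 + (-0.123)^2 = 1.558334.
  rho(1) = 0.092229 / 1.558334 = 0.0592.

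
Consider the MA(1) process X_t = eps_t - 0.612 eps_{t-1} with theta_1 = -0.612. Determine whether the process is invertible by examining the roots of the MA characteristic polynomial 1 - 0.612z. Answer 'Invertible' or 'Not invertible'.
\text{Invertible}

The MA(q) characteristic polynomial is P(z) = 1 - 0.612z.
Invertibility requires all roots to lie outside the unit circle, i.e. |z| > 1 for every root.
This is linear in z: 1 + (-0.612) z = 0  =>  z = -1/(-0.612) = 1.633987,  |z| = 1.633987.
Moduli of all roots: 1.6340.
All moduli strictly greater than 1? Yes.
Verdict: Invertible.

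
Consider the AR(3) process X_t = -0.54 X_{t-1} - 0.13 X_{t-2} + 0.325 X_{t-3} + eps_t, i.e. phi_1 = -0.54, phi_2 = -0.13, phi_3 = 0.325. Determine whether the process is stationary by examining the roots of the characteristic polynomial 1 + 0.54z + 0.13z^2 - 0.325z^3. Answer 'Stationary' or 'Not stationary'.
\text{Stationary}

The AR(p) characteristic polynomial is P(z) = 1 + 0.54z + 0.13z^2 - 0.325z^3.
Stationarity requires all roots to lie outside the unit circle, i.e. |z| > 1 for every root.
Degree 3: look for a simple real root z0 first, then factor out (1 - z/z0) and solve the remaining quadratic.
Testing z0 = 2: P(2) = 1 + (0.54)(2) + (0.13)(2)^2 + (-0.325)(2)^3
  = 1 + (1.08) + (0.52) + (-2.6) = 0.  So z_0 = 2 is a root, |z_0| = 2.
Divide out the factor (1 - 0.5 z) = (1 - z/z0) (since 1/z0 = 0.5):
  P(z) = (1 - 0.5 z)(1 + (1.04) z + (0.65) z^2)
  [check: z-coef 1.04 - (0.5) = 0.54; z^2-coef 0.65 - (0.5)(1.04) = 0.13; z^3-coef -(0.5)(0.65) = -0.325.]
Remaining roots from the quadratic factor 1 + (1.04) z + (0.65) z^2:
  Set 1 + (1.04) z + (0.65) z^2 = 0, i.e. a z^2 + b z + c = 0 with a = 0.65, b = 1.04, c = 1.
  Discriminant D = b^2 - 4ac = (1.04)^2 - 4*(0.65)*1 = 1.0816 - (2.6) = -1.5184.
  D < 0, so the roots are the complex-conjugate pair z = (-b +/- i sqrt(-D)) / (2a) = -0.8 +/- 0.9479i.
  For a conjugate pair |z|^2 = z * conj(z) = (product of roots) = c/a = 1/(0.65) = 1.538462, so |z| = sqrt(1.538462) = 1.2403 for both roots.
Moduli of all roots: 2.0000, 1.2403, 1.2403.
All moduli strictly greater than 1? Yes.
Verdict: Stationary.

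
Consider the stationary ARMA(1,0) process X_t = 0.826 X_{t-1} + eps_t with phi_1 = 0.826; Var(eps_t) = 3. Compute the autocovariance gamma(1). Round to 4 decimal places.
\gamma(1) = 7.7992

Multiply the model equation by X_{t-k} and take expectations. With theta_0 = psi_0 = 1 and psi_j the MA(infinity) weights, this gives
  gamma(k) - sum_i phi_i gamma(k-i) = c_k,
  c_k = sigma^2 * sum_{j=k..q} theta_j psi_{j-k}   (c_k = 0 for k > q),
using gamma(-m) = gamma(m).
Pure AR (q = 0): c_0 = sigma^2 = 3, c_k = 0 for k >= 1.
Equations for k = 0 and k = 1 (AR order 1):
  gamma(0) = phi_1 gamma(1) + c_0
  gamma(1) = phi_1 gamma(0) + c_1
Substituting the second into the first: gamma(0) (1 - phi_1^2) = c_0 + phi_1 c_1, so
  gamma(0) = c_0 / (1 - phi_1^2) = 3 / (1 - (0.826)^2) = 3 / 0.317724 = 9.442157.
  gamma(1) = phi_1 gamma(0) = (0.826)(9.442157) = 7.799222.
Therefore gamma(1) = 7.7992 (to 4 decimal places).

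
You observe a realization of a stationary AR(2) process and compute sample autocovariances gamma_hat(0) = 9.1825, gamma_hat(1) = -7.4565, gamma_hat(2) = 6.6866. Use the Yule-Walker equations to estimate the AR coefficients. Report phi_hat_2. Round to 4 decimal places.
\hat\phi_{2} = 0.2020

The Yule-Walker equations for an AR(p) process read, in matrix form,
  Gamma_p phi = r_p,   with   (Gamma_p)_{ij} = gamma(|i - j|),
                       (r_p)_i = gamma(i),   i,j = 1..p.
Substitute the sample gammas (Toeplitz matrix and right-hand side of size 2):
  Gamma_p = [[9.1825, -7.4565], [-7.4565, 9.1825]]
  r_p     = [-7.4565, 6.6866]
Written out:
  9.1825 phi_1 - 7.4565 phi_2 = -7.4565
  -7.4565 phi_1 + 9.1825 phi_2 = 6.6866
Solve by Cramer's rule:
  det = gamma(0)^2 - gamma(1)^2 = (9.1825)^2 - (-7.4565)^2 = 84.31830625 - 55.59939225 = 28.718914
  phi_hat_1 = [gamma(1) gamma(0) - gamma(1) gamma(2)] / det = [(-7.4565)(9.1825) - (-7.4565)(6.6866)] / 28.718914 = -18.61067835 / 28.718914 = -0.648
  phi_hat_2 = [gamma(0) gamma(2) - gamma(1)^2] / det = [(9.1825)(6.6866) - (-7.4565)^2] / 28.718914 = 5.80031225 / 28.718914 = 0.202
So phi_hat = [-0.6480, 0.2020].
Therefore phi_hat_2 = 0.2020.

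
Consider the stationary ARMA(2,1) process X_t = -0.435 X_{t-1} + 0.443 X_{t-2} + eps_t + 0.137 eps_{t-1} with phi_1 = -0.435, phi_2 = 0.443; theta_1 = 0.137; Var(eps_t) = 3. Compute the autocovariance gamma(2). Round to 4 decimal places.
\gamma(2) = 5.7064

Multiply the model equation by X_{t-k} and take expectations. With theta_0 = psi_0 = 1 and psi_j the MA(infinity) weights, this gives
  gamma(k) - sum_i phi_i gamma(k-i) = c_k,
  c_k = sigma^2 * sum_{j=k..q} theta_j psi_{j-k}   (c_k = 0 for k > q),
using gamma(-m) = gamma(m).
psi-weights needed (psi_j = theta_j + sum_i phi_i psi_{j-i}):
  psi_1 = theta_1 + phi_1 = 0.137 + (-0.435) = -0.298
Right-hand sides:
  c_0 = sigma^2 (1 + theta_1 psi_1) = 3 * (1 + (0.137)(-0.298)) = 3 * 0.959174 = 2.877522
  c_1 = sigma^2 theta_1 = 3 * (0.137) = 0.411
  c_2 = 0
Equations for k = 0, 1, 2 (AR order 2, c_2 = 0):
  (E0) gamma(0) = phi_1 gamma(1) + phi_2 gamma(2) + c_0
  (E1) gamma(1) = phi_1 gamma(0) + phi_2 gamma(1) + c_1
  (E2) gamma(2) = phi_1 gamma(1) + phi_2 gamma(0)
From (E1): gamma(1) = A gamma(0) + B with
  A = phi_1 / (1 - phi_2) = -0.435 / 0.557 = -0.780969,   B = c_1 / (1 - phi_2) = 0.411 / 0.557 = 0.737882.
Insert (E2) into (E0): gamma(0) (1 - phi_2^2) = phi_1 (1 + phi_2) gamma(1) + c_0.
  phi_1 (1 + phi_2) = (-0.435)(1.443) = -0.627705,   1 - phi_2^2 = 0.803751.
Replace gamma(1) by A gamma(0) + B and collect gamma(0):
  gamma(0) [0.803751 - (-0.627705)(-0.780969)] = (-0.627705)(0.737882) + 2.877522
  gamma(0) * 0.313533 = 2.41435
  gamma(0) = 2.41435 / 0.313533 = 7.700477.
  gamma(1) = A gamma(0) + B = (-0.780969)(7.700477) + (0.737882) = -5.275956.
  gamma(2) = phi_1 gamma(1) + phi_2 gamma(0) = (-0.435)(-5.275956) + (0.443)(7.700477) = 5.706352.
Therefore gamma(2) = 5.7064 (to 4 decimal places).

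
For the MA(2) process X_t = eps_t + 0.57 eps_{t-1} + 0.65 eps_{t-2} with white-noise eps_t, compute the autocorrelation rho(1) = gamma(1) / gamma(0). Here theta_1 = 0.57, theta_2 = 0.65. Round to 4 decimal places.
\rho(1) = 0.5382

For an MA(q) process with theta_0 = 1, the autocovariance is
  gamma(k) = sigma^2 * sum_{i=0..q-k} theta_i * theta_{i+k},
and rho(k) = gamma(k) / gamma(0). Sigma^2 cancels.
  numerator   = (1)*(0.57) + (0.57)*(0.65) = 0.9405.
  denominator = (1)^2 + (0.57)^2 + (0.65)^2 = 1.7474.
  rho(1) = 0.9405 / 1.7474 = 0.5382.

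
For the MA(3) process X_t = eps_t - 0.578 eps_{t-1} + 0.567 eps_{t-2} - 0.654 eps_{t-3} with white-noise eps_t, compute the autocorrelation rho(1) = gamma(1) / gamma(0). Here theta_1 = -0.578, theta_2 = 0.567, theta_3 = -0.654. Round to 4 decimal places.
\rho(1) = -0.6128

For an MA(q) process with theta_0 = 1, the autocovariance is
  gamma(k) = sigma^2 * sum_{i=0..q-k} theta_i * theta_{i+k},
and rho(k) = gamma(k) / gamma(0). Sigma^2 cancels.
  numerator   = (1)*(-0.578) + (-0.578)*(0.567) + (0.567)*(-0.654) = -1.276544.
  denominator = (1)^2 + (-0.578)^2 + (0.567)^2 + (-0.654)^2 = 2.083289.
  rho(1) = -1.276544 / 2.083289 = -0.6128.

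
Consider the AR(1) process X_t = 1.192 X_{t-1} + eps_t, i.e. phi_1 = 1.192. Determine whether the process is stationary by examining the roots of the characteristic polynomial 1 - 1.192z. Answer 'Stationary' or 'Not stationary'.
\text{Not stationary}

The AR(p) characteristic polynomial is P(z) = 1 - 1.192z.
Stationarity requires all roots to lie outside the unit circle, i.e. |z| > 1 for every root.
This is linear in z: 1 + (-1.192) z = 0  =>  z = -1/(-1.192) = 0.838926,  |z| = 0.838926.
Moduli of all roots: 0.8389.
All moduli strictly greater than 1? No.
Verdict: Not stationary.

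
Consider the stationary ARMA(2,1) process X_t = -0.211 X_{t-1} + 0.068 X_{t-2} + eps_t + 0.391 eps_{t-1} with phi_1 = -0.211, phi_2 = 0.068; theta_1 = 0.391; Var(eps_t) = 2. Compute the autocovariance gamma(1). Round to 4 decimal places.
\gamma(1) = 0.3712

Multiply the model equation by X_{t-k} and take expectations. With theta_0 = psi_0 = 1 and psi_j the MA(infinity) weights, this gives
  gamma(k) - sum_i phi_i gamma(k-i) = c_k,
  c_k = sigma^2 * sum_{j=k..q} theta_j psi_{j-k}   (c_k = 0 for k > q),
using gamma(-m) = gamma(m).
psi-weights needed (psi_j = theta_j + sum_i phi_i psi_{j-i}):
  psi_1 = theta_1 + phi_1 = 0.391 + (-0.211) = 0.18
Right-hand sides:
  c_0 = sigma^2 (1 + theta_1 psi_1) = 2 * (1 + (0.391)(0.18)) = 2 * 1.07038 = 2.14076
  c_1 = sigma^2 theta_1 = 2 * (0.391) = 0.782
  c_2 = 0
Equations for k = 0, 1, 2 (AR order 2, c_2 = 0):
  (E0) gamma(0) = phi_1 gamma(1) + phi_2 gamma(2) + c_0
  (E1) gamma(1) = phi_1 gamma(0) + phi_2 gamma(1) + c_1
  (E2) gamma(2) = phi_1 gamma(1) + phi_2 gamma(0)
From (E1): gamma(1) = A gamma(0) + B with
  A = phi_1 / (1 - phi_2) = -0.211 / 0.932 = -0.226395,   B = c_1 / (1 - phi_2) = 0.782 / 0.932 = 0.839056.
Insert (E2) into (E0): gamma(0) (1 - phi_2^2) = phi_1 (1 + phi_2) gamma(1) + c_0.
  phi_1 (1 + phi_2) = (-0.211)(1.068) = -0.225348,   1 - phi_2^2 = 0.995376.
Replace gamma(1) by A gamma(0) + B and collect gamma(0):
  gamma(0) [0.995376 - (-0.225348)(-0.226395)] = (-0.225348)(0.839056) + 2.14076
  gamma(0) * 0.944358 = 1.95168
  gamma(0) = 1.95168 / 0.944358 = 2.066674.
  gamma(1) = A gamma(0) + B = (-0.226395)(2.066674) + (0.839056) = 0.371172.
Therefore gamma(1) = 0.3712 (to 4 decimal places).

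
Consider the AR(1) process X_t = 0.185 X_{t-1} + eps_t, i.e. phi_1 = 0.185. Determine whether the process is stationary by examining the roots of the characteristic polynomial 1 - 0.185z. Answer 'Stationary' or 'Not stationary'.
\text{Stationary}

The AR(p) characteristic polynomial is P(z) = 1 - 0.185z.
Stationarity requires all roots to lie outside the unit circle, i.e. |z| > 1 for every root.
This is linear in z: 1 + (-0.185) z = 0  =>  z = -1/(-0.185) = 5.405405,  |z| = 5.405405.
Moduli of all roots: 5.4054.
All moduli strictly greater than 1? Yes.
Verdict: Stationary.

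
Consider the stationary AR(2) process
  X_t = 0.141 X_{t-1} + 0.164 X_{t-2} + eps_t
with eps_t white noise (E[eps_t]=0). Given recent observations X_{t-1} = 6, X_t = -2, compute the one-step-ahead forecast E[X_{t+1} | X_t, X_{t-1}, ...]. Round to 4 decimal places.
E[X_{t+1} \mid \mathcal F_t] = 0.7020

For an AR(p) model X_t = c + sum_i phi_i X_{t-i} + eps_t, the
one-step-ahead conditional mean is
  E[X_{t+1} | X_t, ...] = c + sum_i phi_i X_{t+1-i}.
Substitute known values:
  E[X_{t+1} | ...] = (0.141) * (-2) + (0.164) * (6)
                   = 0.7020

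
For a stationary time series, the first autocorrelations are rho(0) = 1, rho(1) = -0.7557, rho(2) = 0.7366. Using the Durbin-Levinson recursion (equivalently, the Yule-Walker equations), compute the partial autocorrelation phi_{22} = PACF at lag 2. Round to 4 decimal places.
\phi_{22} = 0.3859

The PACF at lag k is phi_{kk}, the last component of the solution
to the Yule-Walker system G_k phi = r_k where
  (G_k)_{ij} = rho(|i - j|), (r_k)_i = rho(i), i,j = 1..k.
Equivalently, Durbin-Levinson gives phi_{kk} iteratively:
  phi_{11} = rho(1)
  phi_{kk} = [rho(k) - sum_{j=1..k-1} phi_{k-1,j} rho(k-j)]
            / [1 - sum_{j=1..k-1} phi_{k-1,j} rho(j)],
  phi_{k,j} = phi_{k-1,j} - phi_{kk} phi_{k-1,k-j},  j = 1..k-1.
Step k = 1:
  phi_11 = rho(1) = -0.7557.
Step k = 2:
  phi_22 = [rho(2) - phi_11 rho(1)] / [1 - phi_11 rho(1)] = [0.7366 - (-0.7557)(-0.7557)] / [1 - (-0.7557)(-0.7557)]
         = 0.16551751 / 0.42891751 = 0.3859.
Therefore phi_{22} = 0.3859.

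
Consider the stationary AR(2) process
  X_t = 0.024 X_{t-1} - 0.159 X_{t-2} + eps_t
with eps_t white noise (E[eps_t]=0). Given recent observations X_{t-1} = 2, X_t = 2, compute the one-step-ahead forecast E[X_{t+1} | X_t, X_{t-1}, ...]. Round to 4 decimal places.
E[X_{t+1} \mid \mathcal F_t] = -0.2700

For an AR(p) model X_t = c + sum_i phi_i X_{t-i} + eps_t, the
one-step-ahead conditional mean is
  E[X_{t+1} | X_t, ...] = c + sum_i phi_i X_{t+1-i}.
Substitute known values:
  E[X_{t+1} | ...] = (0.024) * (2) + (-0.159) * (2)
                   = -0.2700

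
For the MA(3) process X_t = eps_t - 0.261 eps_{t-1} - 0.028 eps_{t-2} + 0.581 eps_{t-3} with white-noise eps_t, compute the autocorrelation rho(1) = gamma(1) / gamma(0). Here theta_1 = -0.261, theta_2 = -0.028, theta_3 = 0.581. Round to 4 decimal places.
\rho(1) = -0.1919

For an MA(q) process with theta_0 = 1, the autocovariance is
  gamma(k) = sigma^2 * sum_{i=0..q-k} theta_i * theta_{i+k},
and rho(k) = gamma(k) / gamma(0). Sigma^2 cancels.
  numerator   = (1)*(-0.261) + (-0.261)*(-0.028) + (-0.028)*(0.581) = -0.26996.
  denominator = (1)^2 + (-0.261)^2 + (-0.028)^2 + (0.581)^2 = 1.406466.
  rho(1) = -0.26996 / 1.406466 = -0.1919.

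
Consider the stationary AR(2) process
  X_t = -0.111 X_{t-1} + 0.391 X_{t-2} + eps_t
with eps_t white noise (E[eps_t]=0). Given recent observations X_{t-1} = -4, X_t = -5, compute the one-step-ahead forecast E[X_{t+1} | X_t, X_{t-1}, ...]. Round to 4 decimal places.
E[X_{t+1} \mid \mathcal F_t] = -1.0090

For an AR(p) model X_t = c + sum_i phi_i X_{t-i} + eps_t, the
one-step-ahead conditional mean is
  E[X_{t+1} | X_t, ...] = c + sum_i phi_i X_{t+1-i}.
Substitute known values:
  E[X_{t+1} | ...] = (-0.111) * (-5) + (0.391) * (-4)
                   = -1.0090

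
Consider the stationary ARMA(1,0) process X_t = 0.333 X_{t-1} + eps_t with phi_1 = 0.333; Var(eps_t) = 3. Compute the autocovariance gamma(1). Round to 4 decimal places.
\gamma(1) = 1.1236

Multiply the model equation by X_{t-k} and take expectations. With theta_0 = psi_0 = 1 and psi_j the MA(infinity) weights, this gives
  gamma(k) - sum_i phi_i gamma(k-i) = c_k,
  c_k = sigma^2 * sum_{j=k..q} theta_j psi_{j-k}   (c_k = 0 for k > q),
using gamma(-m) = gamma(m).
Pure AR (q = 0): c_0 = sigma^2 = 3, c_k = 0 for k >= 1.
Equations for k = 0 and k = 1 (AR order 1):
  gamma(0) = phi_1 gamma(1) + c_0
  gamma(1) = phi_1 gamma(0) + c_1
Substituting the second into the first: gamma(0) (1 - phi_1^2) = c_0 + phi_1 c_1, so
  gamma(0) = c_0 / (1 - phi_1^2) = 3 / (1 - (0.333)^2) = 3 / 0.889111 = 3.374157.
  gamma(1) = phi_1 gamma(0) = (0.333)(3.374157) = 1.123594.
Therefore gamma(1) = 1.1236 (to 4 decimal places).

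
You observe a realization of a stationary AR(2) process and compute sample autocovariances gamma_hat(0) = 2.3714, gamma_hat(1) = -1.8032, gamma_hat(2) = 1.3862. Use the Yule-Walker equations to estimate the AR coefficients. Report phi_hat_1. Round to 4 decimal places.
\hat\phi_{1} = -0.7489

The Yule-Walker equations for an AR(p) process read, in matrix form,
  Gamma_p phi = r_p,   with   (Gamma_p)_{ij} = gamma(|i - j|),
                       (r_p)_i = gamma(i),   i,j = 1..p.
Substitute the sample gammas (Toeplitz matrix and right-hand side of size 2):
  Gamma_p = [[2.3714, -1.8032], [-1.8032, 2.3714]]
  r_p     = [-1.8032, 1.3862]
Written out:
  2.3714 phi_1 - 1.8032 phi_2 = -1.8032
  -1.8032 phi_1 + 2.3714 phi_2 = 1.3862
Solve by Cramer's rule:
  det = gamma(0)^2 - gamma(1)^2 = (2.3714)^2 - (-1.8032)^2 = 5.62353796 - 3.25153024 = 2.37200772
  phi_hat_1 = [gamma(1) gamma(0) - gamma(1) gamma(2)] / det = [(-1.8032)(2.3714) - (-1.8032)(1.3862)] / 2.37200772 = -1.77651264 / 2.37200772 = -0.7489
  phi_hat_2 = [gamma(0) gamma(2) - gamma(1)^2] / det = [(2.3714)(1.3862) - (-1.8032)^2] / 2.37200772 = 0.03570444 / 2.37200772 = 0.0151
So phi_hat = [-0.7489, 0.0151].
Therefore phi_hat_1 = -0.7489.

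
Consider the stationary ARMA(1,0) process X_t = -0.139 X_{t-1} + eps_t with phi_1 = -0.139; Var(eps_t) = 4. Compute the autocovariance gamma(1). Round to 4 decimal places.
\gamma(1) = -0.5670

Multiply the model equation by X_{t-k} and take expectations. With theta_0 = psi_0 = 1 and psi_j the MA(infinity) weights, this gives
  gamma(k) - sum_i phi_i gamma(k-i) = c_k,
  c_k = sigma^2 * sum_{j=k..q} theta_j psi_{j-k}   (c_k = 0 for k > q),
using gamma(-m) = gamma(m).
Pure AR (q = 0): c_0 = sigma^2 = 4, c_k = 0 for k >= 1.
Equations for k = 0 and k = 1 (AR order 1):
  gamma(0) = phi_1 gamma(1) + c_0
  gamma(1) = phi_1 gamma(0) + c_1
Substituting the second into the first: gamma(0) (1 - phi_1^2) = c_0 + phi_1 c_1, so
  gamma(0) = c_0 / (1 - phi_1^2) = 4 / (1 - (-0.139)^2) = 4 / 0.980679 = 4.078807.
  gamma(1) = phi_1 gamma(0) = (-0.139)(4.078807) = -0.566954.
Therefore gamma(1) = -0.5670 (to 4 decimal places).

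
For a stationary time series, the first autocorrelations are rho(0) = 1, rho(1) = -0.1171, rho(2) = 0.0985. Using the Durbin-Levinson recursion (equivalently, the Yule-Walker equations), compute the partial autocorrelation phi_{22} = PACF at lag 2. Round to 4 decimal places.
\phi_{22} = 0.0860

The PACF at lag k is phi_{kk}, the last component of the solution
to the Yule-Walker system G_k phi = r_k where
  (G_k)_{ij} = rho(|i - j|), (r_k)_i = rho(i), i,j = 1..k.
Equivalently, Durbin-Levinson gives phi_{kk} iteratively:
  phi_{11} = rho(1)
  phi_{kk} = [rho(k) - sum_{j=1..k-1} phi_{k-1,j} rho(k-j)]
            / [1 - sum_{j=1..k-1} phi_{k-1,j} rho(j)],
  phi_{k,j} = phi_{k-1,j} - phi_{kk} phi_{k-1,k-j},  j = 1..k-1.
Step k = 1:
  phi_11 = rho(1) = -0.1171.
Step k = 2:
  phi_22 = [rho(2) - phi_11 rho(1)] / [1 - phi_11 rho(1)] = [0.0985 - (-0.1171)(-0.1171)] / [1 - (-0.1171)(-0.1171)]
         = 0.08478759 / 0.98628759 = 0.086.
Therefore phi_{22} = 0.0860.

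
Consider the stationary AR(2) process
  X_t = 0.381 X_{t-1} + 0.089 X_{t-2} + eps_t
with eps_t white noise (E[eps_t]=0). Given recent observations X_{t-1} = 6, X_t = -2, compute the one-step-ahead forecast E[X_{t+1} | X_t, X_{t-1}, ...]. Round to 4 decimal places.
E[X_{t+1} \mid \mathcal F_t] = -0.2280

For an AR(p) model X_t = c + sum_i phi_i X_{t-i} + eps_t, the
one-step-ahead conditional mean is
  E[X_{t+1} | X_t, ...] = c + sum_i phi_i X_{t+1-i}.
Substitute known values:
  E[X_{t+1} | ...] = (0.381) * (-2) + (0.089) * (6)
                   = -0.2280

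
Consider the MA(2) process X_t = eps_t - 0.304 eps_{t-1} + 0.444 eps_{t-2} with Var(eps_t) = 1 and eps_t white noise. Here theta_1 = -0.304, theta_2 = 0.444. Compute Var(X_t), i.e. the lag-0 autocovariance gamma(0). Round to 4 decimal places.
\gamma(0) = 1.2896

For an MA(q) process X_t = eps_t + sum_i theta_i eps_{t-i} with
Var(eps_t) = sigma^2, the variance is
  gamma(0) = sigma^2 * (1 + sum_i theta_i^2).
  sum_i theta_i^2 = (-0.304)^2 + (0.444)^2 = 0.092416 + 0.197136 = 0.289552.
  gamma(0) = 1 * (1 + 0.289552) = 1 * 1.289552 = 1.289552, which rounds to 1.2896.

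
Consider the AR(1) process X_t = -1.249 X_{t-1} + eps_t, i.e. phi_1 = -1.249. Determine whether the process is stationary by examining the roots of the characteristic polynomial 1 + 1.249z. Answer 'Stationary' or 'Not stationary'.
\text{Not stationary}

The AR(p) characteristic polynomial is P(z) = 1 + 1.249z.
Stationarity requires all roots to lie outside the unit circle, i.e. |z| > 1 for every root.
This is linear in z: 1 + (1.249) z = 0  =>  z = -1/(1.249) = -0.800641,  |z| = 0.800641.
Moduli of all roots: 0.8006.
All moduli strictly greater than 1? No.
Verdict: Not stationary.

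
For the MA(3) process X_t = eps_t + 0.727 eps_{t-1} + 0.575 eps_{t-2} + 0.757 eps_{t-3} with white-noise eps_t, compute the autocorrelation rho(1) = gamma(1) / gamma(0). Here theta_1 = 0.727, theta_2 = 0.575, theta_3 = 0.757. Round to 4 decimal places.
\rho(1) = 0.6497

For an MA(q) process with theta_0 = 1, the autocovariance is
  gamma(k) = sigma^2 * sum_{i=0..q-k} theta_i * theta_{i+k},
and rho(k) = gamma(k) / gamma(0). Sigma^2 cancels.
  numerator   = (1)*(0.727) + (0.727)*(0.575) + (0.575)*(0.757) = 1.5803.
  denominator = (1)^2 + (0.727)^2 + (0.575)^2 + (0.757)^2 = 2.432203.
  rho(1) = 1.5803 / 2.432203 = 0.6497.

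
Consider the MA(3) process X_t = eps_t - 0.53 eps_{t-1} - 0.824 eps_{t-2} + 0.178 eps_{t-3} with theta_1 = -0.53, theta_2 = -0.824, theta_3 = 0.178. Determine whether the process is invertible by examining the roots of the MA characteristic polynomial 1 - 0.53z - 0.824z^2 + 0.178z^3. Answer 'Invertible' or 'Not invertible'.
\text{Not invertible}

The MA(q) characteristic polynomial is P(z) = 1 - 0.53z - 0.824z^2 + 0.178z^3.
Invertibility requires all roots to lie outside the unit circle, i.e. |z| > 1 for every root.
Degree 3: look for a simple real root z0 first, then factor out (1 - z/z0) and solve the remaining quadratic.
Testing z0 = 5: P(5) = 1 + (-0.53)(5) + (-0.824)(5)^2 + (0.178)(5)^3
  = 1 + (-2.65) + (-20.6) + (22.25) = 0.  So z_0 = 5 is a root, |z_0| = 5.
Divide out the factor (1 - 0.2 z) = (1 - z/z0) (since 1/z0 = 0.2):
  P(z) = (1 - 0.2 z)(1 + (-0.33) z + (-0.89) z^2)
  [check: z-coef -0.33 - (0.2) = -0.53; z^2-coef -0.89 - (0.2)(-0.33) = -0.824; z^3-coef -(0.2)(-0.89) = 0.178.]
Remaining roots from the quadratic factor 1 + (-0.33) z + (-0.89) z^2:
  Set 1 + (-0.33) z + (-0.89) z^2 = 0, i.e. a z^2 + b z + c = 0 with a = -0.89, b = -0.33, c = 1.
  Discriminant D = b^2 - 4ac = (-0.33)^2 - 4*(-0.89)*1 = 0.1089 - (-3.56) = 3.6689.
  D >= 0, so the roots are real: z = (-b +/- sqrt(D)) / (2a) = (0.33 +/- 1.915437) / (-1.78).
    z_1 = (0.33 + 1.915437) / (-1.78) = -1.2615,   |z_1| = 1.2615.
    z_2 = (0.33 - 1.915437) / (-1.78) = 0.8907,   |z_2| = 0.8907.
Moduli of all roots: 5.0000, 1.2615, 0.8907.
All moduli strictly greater than 1? No.
Verdict: Not invertible.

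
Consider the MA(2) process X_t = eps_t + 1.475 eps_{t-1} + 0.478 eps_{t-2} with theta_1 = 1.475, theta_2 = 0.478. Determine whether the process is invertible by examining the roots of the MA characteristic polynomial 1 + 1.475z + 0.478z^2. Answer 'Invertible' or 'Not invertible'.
\text{Invertible}

The MA(q) characteristic polynomial is P(z) = 1 + 1.475z + 0.478z^2.
Invertibility requires all roots to lie outside the unit circle, i.e. |z| > 1 for every root.
Set 1 + (1.475) z + (0.478) z^2 = 0, i.e. a z^2 + b z + c = 0 with a = 0.478, b = 1.475, c = 1.
Discriminant D = b^2 - 4ac = (1.475)^2 - 4*(0.478)*1 = 2.175625 - (1.912) = 0.263625.
D >= 0, so the roots are real: z = (-b +/- sqrt(D)) / (2a) = (-1.475 +/- 0.513444) / (0.956).
  z_1 = (-1.475 + 0.513444) / (0.956) = -1.0058,   |z_1| = 1.0058.
  z_2 = (-1.475 - 0.513444) / (0.956) = -2.08,   |z_2| = 2.08.
Moduli of all roots: 1.0058, 2.0800.
All moduli strictly greater than 1? Yes.
Verdict: Invertible.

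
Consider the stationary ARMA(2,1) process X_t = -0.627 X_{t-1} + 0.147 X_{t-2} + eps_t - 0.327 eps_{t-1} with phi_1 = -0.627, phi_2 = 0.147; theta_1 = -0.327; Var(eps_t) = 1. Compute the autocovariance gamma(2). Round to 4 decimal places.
\gamma(2) = 2.3862

Multiply the model equation by X_{t-k} and take expectations. With theta_0 = psi_0 = 1 and psi_j the MA(infinity) weights, this gives
  gamma(k) - sum_i phi_i gamma(k-i) = c_k,
  c_k = sigma^2 * sum_{j=k..q} theta_j psi_{j-k}   (c_k = 0 for k > q),
using gamma(-m) = gamma(m).
psi-weights needed (psi_j = theta_j + sum_i phi_i psi_{j-i}):
  psi_1 = theta_1 + phi_1 = -0.327 + (-0.627) = -0.954
Right-hand sides:
  c_0 = sigma^2 (1 + theta_1 psi_1) = 1 * (1 + (-0.327)(-0.954)) = 1 * 1.311958 = 1.311958
  c_1 = sigma^2 theta_1 = 1 * (-0.327) = -0.327
  c_2 = 0
Equations for k = 0, 1, 2 (AR order 2, c_2 = 0):
  (E0) gamma(0) = phi_1 gamma(1) + phi_2 gamma(2) + c_0
  (E1) gamma(1) = phi_1 gamma(0) + phi_2 gamma(1) + c_1
  (E2) gamma(2) = phi_1 gamma(1) + phi_2 gamma(0)
From (E1): gamma(1) = A gamma(0) + B with
  A = phi_1 / (1 - phi_2) = -0.627 / 0.853 = -0.735053,   B = c_1 / (1 - phi_2) = -0.327 / 0.853 = -0.383353.
Insert (E2) into (E0): gamma(0) (1 - phi_2^2) = phi_1 (1 + phi_2) gamma(1) + c_0.
  phi_1 (1 + phi_2) = (-0.627)(1.147) = -0.719169,   1 - phi_2^2 = 0.978391.
Replace gamma(1) by A gamma(0) + B and collect gamma(0):
  gamma(0) [0.978391 - (-0.719169)(-0.735053)] = (-0.719169)(-0.383353) + 1.311958
  gamma(0) * 0.449764 = 1.587654
  gamma(0) = 1.587654 / 0.449764 = 3.529971.
  gamma(1) = A gamma(0) + B = (-0.735053)(3.529971) + (-0.383353) = -2.978068.
  gamma(2) = phi_1 gamma(1) + phi_2 gamma(0) = (-0.627)(-2.978068) + (0.147)(3.529971) = 2.386154.
Therefore gamma(2) = 2.3862 (to 4 decimal places).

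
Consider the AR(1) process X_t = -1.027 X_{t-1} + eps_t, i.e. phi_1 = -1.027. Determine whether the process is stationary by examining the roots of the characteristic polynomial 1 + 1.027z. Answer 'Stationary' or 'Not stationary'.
\text{Not stationary}

The AR(p) characteristic polynomial is P(z) = 1 + 1.027z.
Stationarity requires all roots to lie outside the unit circle, i.e. |z| > 1 for every root.
This is linear in z: 1 + (1.027) z = 0  =>  z = -1/(1.027) = -0.97371,  |z| = 0.97371.
Moduli of all roots: 0.9737.
All moduli strictly greater than 1? No.
Verdict: Not stationary.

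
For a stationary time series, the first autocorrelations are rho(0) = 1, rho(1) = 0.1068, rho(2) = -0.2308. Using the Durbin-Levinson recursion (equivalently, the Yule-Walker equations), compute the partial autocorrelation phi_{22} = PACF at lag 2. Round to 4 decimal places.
\phi_{22} = -0.2450

The PACF at lag k is phi_{kk}, the last component of the solution
to the Yule-Walker system G_k phi = r_k where
  (G_k)_{ij} = rho(|i - j|), (r_k)_i = rho(i), i,j = 1..k.
Equivalently, Durbin-Levinson gives phi_{kk} iteratively:
  phi_{11} = rho(1)
  phi_{kk} = [rho(k) - sum_{j=1..k-1} phi_{k-1,j} rho(k-j)]
            / [1 - sum_{j=1..k-1} phi_{k-1,j} rho(j)],
  phi_{k,j} = phi_{k-1,j} - phi_{kk} phi_{k-1,k-j},  j = 1..k-1.
Step k = 1:
  phi_11 = rho(1) = 0.1068.
Step k = 2:
  phi_22 = [rho(2) - phi_11 rho(1)] / [1 - phi_11 rho(1)] = [-0.2308 - (0.1068)(0.1068)] / [1 - (0.1068)(0.1068)]
         = -0.24220624 / 0.98859376 = -0.245.
Therefore phi_{22} = -0.2450.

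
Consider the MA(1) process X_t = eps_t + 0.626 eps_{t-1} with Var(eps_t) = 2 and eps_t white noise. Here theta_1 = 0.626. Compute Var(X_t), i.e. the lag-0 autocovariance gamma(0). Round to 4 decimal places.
\gamma(0) = 2.7838

For an MA(q) process X_t = eps_t + sum_i theta_i eps_{t-i} with
Var(eps_t) = sigma^2, the variance is
  gamma(0) = sigma^2 * (1 + sum_i theta_i^2).
  sum_i theta_i^2 = (0.626)^2 = 0.391876.
  gamma(0) = 2 * (1 + 0.391876) = 2 * 1.391876 = 2.783752, which rounds to 2.7838.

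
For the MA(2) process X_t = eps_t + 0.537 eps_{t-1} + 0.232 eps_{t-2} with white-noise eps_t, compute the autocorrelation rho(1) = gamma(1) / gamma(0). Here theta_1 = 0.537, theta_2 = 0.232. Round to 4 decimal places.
\rho(1) = 0.4929

For an MA(q) process with theta_0 = 1, the autocovariance is
  gamma(k) = sigma^2 * sum_{i=0..q-k} theta_i * theta_{i+k},
and rho(k) = gamma(k) / gamma(0). Sigma^2 cancels.
  numerator   = (1)*(0.537) + (0.537)*(0.232) = 0.661584.
  denominator = (1)^2 + (0.537)^2 + (0.232)^2 = 1.342193.
  rho(1) = 0.661584 / 1.342193 = 0.4929.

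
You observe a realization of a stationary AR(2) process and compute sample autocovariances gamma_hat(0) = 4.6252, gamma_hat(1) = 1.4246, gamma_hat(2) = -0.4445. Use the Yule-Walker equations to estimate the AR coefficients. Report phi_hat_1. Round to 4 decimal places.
\hat\phi_{1} = 0.3730

The Yule-Walker equations for an AR(p) process read, in matrix form,
  Gamma_p phi = r_p,   with   (Gamma_p)_{ij} = gamma(|i - j|),
                       (r_p)_i = gamma(i),   i,j = 1..p.
Substitute the sample gammas (Toeplitz matrix and right-hand side of size 2):
  Gamma_p = [[4.6252, 1.4246], [1.4246, 4.6252]]
  r_p     = [1.4246, -0.4445]
Written out:
  4.6252 phi_1 + 1.4246 phi_2 = 1.4246
  1.4246 phi_1 + 4.6252 phi_2 = -0.4445
Solve by Cramer's rule:
  det = gamma(0)^2 - gamma(1)^2 = (4.6252)^2 - (1.4246)^2 = 21.39247504 - 2.02948516 = 19.36298988
  phi_hat_1 = [gamma(1) gamma(0) - gamma(1) gamma(2)] / det = [(1.4246)(4.6252) - (1.4246)(-0.4445)] / 19.36298988 = 7.22229462 / 19.36298988 = 0.373
  phi_hat_2 = [gamma(0) gamma(2) - gamma(1)^2] / det = [(4.6252)(-0.4445) - (1.4246)^2] / 19.36298988 = -4.08538656 / 19.36298988 = -0.211
So phi_hat = [0.3730, -0.2110].
Therefore phi_hat_1 = 0.3730.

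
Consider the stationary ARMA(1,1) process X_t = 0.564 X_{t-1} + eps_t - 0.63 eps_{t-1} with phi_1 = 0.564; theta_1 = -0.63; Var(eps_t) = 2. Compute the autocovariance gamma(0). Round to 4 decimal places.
\gamma(0) = 2.0128

Multiply the model equation by X_{t-k} and take expectations. With theta_0 = psi_0 = 1 and psi_j the MA(infinity) weights, this gives
  gamma(k) - sum_i phi_i gamma(k-i) = c_k,
  c_k = sigma^2 * sum_{j=k..q} theta_j psi_{j-k}   (c_k = 0 for k > q),
using gamma(-m) = gamma(m).
psi-weights needed (psi_j = theta_j + sum_i phi_i psi_{j-i}):
  psi_1 = theta_1 + phi_1 = -0.63 + (0.564) = -0.066
Right-hand sides:
  c_0 = sigma^2 (1 + theta_1 psi_1) = 2 * (1 + (-0.63)(-0.066)) = 2 * 1.04158 = 2.08316
  c_1 = sigma^2 theta_1 = 2 * (-0.63) = -1.26
  c_2 = 0
Equations for k = 0 and k = 1 (AR order 1):
  gamma(0) = phi_1 gamma(1) + c_0
  gamma(1) = phi_1 gamma(0) + c_1
Substituting the second into the first: gamma(0) (1 - phi_1^2) = c_0 + phi_1 c_1, so
  gamma(0) = (c_0 + phi_1 c_1) / (1 - phi_1^2) = (2.08316 + (0.564)(-1.26)) / (1 - (0.564)^2) = 1.37252 / 0.681904 = 2.012776.
Therefore gamma(0) = 2.0128 (to 4 decimal places).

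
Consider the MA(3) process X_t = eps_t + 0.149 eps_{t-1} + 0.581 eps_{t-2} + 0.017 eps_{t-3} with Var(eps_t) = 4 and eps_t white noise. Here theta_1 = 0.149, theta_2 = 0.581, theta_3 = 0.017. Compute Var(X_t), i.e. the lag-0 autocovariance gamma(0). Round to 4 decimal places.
\gamma(0) = 5.4402

For an MA(q) process X_t = eps_t + sum_i theta_i eps_{t-i} with
Var(eps_t) = sigma^2, the variance is
  gamma(0) = sigma^2 * (1 + sum_i theta_i^2).
  sum_i theta_i^2 = (0.149)^2 + (0.581)^2 + (0.017)^2 = 0.022201 + 0.337561 + 0.000289 = 0.360051.
  gamma(0) = 4 * (1 + 0.360051) = 4 * 1.360051 = 5.440204, which rounds to 5.4402.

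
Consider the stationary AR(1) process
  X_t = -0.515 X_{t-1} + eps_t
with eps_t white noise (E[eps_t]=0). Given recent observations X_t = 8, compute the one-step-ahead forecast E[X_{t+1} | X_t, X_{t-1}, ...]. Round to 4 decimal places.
E[X_{t+1} \mid \mathcal F_t] = -4.1200

For an AR(p) model X_t = c + sum_i phi_i X_{t-i} + eps_t, the
one-step-ahead conditional mean is
  E[X_{t+1} | X_t, ...] = c + sum_i phi_i X_{t+1-i}.
Substitute known values:
  E[X_{t+1} | ...] = (-0.515) * (8)
                   = -4.1200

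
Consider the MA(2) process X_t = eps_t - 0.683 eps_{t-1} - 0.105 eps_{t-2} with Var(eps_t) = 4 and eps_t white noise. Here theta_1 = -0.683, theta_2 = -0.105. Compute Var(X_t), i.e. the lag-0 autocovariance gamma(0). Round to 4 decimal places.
\gamma(0) = 5.9101

For an MA(q) process X_t = eps_t + sum_i theta_i eps_{t-i} with
Var(eps_t) = sigma^2, the variance is
  gamma(0) = sigma^2 * (1 + sum_i theta_i^2).
  sum_i theta_i^2 = (-0.683)^2 + (-0.105)^2 = 0.466489 + 0.011025 = 0.477514.
  gamma(0) = 4 * (1 + 0.477514) = 4 * 1.477514 = 5.910056, which rounds to 5.9101.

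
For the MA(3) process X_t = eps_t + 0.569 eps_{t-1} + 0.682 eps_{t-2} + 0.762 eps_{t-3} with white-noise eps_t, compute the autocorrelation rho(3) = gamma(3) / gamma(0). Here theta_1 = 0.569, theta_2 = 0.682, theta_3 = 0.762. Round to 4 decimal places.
\rho(3) = 0.3216

For an MA(q) process with theta_0 = 1, the autocovariance is
  gamma(k) = sigma^2 * sum_{i=0..q-k} theta_i * theta_{i+k},
and rho(k) = gamma(k) / gamma(0). Sigma^2 cancels.
  numerator   = (1)*(0.762) = 0.762.
  denominator = (1)^2 + (0.569)^2 + (0.682)^2 + (0.762)^2 = 2.369529.
  rho(3) = 0.762 / 2.369529 = 0.3216.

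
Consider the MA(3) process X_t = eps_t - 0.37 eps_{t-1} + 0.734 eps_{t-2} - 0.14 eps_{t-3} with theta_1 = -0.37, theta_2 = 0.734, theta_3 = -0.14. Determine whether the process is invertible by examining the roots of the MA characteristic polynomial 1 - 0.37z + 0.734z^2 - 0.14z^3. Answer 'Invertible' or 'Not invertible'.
\text{Invertible}

The MA(q) characteristic polynomial is P(z) = 1 - 0.37z + 0.734z^2 - 0.14z^3.
Invertibility requires all roots to lie outside the unit circle, i.e. |z| > 1 for every root.
Degree 3: look for a simple real root z0 first, then factor out (1 - z/z0) and solve the remaining quadratic.
Testing z0 = 5: P(5) = 1 + (-0.37)(5) + (0.734)(5)^2 + (-0.14)(5)^3
  = 1 + (-1.85) + (18.35) + (-17.5) = 0.  So z_0 = 5 is a root, |z_0| = 5.
Divide out the factor (1 - 0.2 z) = (1 - z/z0) (since 1/z0 = 0.2):
  P(z) = (1 - 0.2 z)(1 + (-0.17) z + (0.7) z^2)
  [check: z-coef -0.17 - (0.2) = -0.37; z^2-coef 0.7 - (0.2)(-0.17) = 0.734; z^3-coef -(0.2)(0.7) = -0.14.]
Remaining roots from the quadratic factor 1 + (-0.17) z + (0.7) z^2:
  Set 1 + (-0.17) z + (0.7) z^2 = 0, i.e. a z^2 + b z + c = 0 with a = 0.7, b = -0.17, c = 1.
  Discriminant D = b^2 - 4ac = (-0.17)^2 - 4*(0.7)*1 = 0.0289 - (2.8) = -2.7711.
  D < 0, so the roots are the complex-conjugate pair z = (-b +/- i sqrt(-D)) / (2a) = 0.1214 +/- 1.189i.
  For a conjugate pair |z|^2 = z * conj(z) = (product of roots) = c/a = 1/(0.7) = 1.428571, so |z| = sqrt(1.428571) = 1.1952 for both roots.
Moduli of all roots: 5.0000, 1.1952, 1.1952.
All moduli strictly greater than 1? Yes.
Verdict: Invertible.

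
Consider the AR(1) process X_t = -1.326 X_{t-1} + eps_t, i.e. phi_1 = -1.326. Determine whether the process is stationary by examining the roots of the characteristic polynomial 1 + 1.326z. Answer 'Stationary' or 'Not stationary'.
\text{Not stationary}

The AR(p) characteristic polynomial is P(z) = 1 + 1.326z.
Stationarity requires all roots to lie outside the unit circle, i.e. |z| > 1 for every root.
This is linear in z: 1 + (1.326) z = 0  =>  z = -1/(1.326) = -0.754148,  |z| = 0.754148.
Moduli of all roots: 0.7541.
All moduli strictly greater than 1? No.
Verdict: Not stationary.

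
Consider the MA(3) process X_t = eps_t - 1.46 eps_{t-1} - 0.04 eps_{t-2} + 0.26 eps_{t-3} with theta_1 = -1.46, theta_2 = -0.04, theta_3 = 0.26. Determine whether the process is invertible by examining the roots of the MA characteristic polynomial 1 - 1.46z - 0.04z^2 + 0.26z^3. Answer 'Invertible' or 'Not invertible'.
\text{Not invertible}

The MA(q) characteristic polynomial is P(z) = 1 - 1.46z - 0.04z^2 + 0.26z^3.
Invertibility requires all roots to lie outside the unit circle, i.e. |z| > 1 for every root.
Degree 3: look for a simple real root z0 first, then factor out (1 - z/z0) and solve the remaining quadratic.
Testing z0 = 2: P(2) = 1 + (-1.46)(2) + (-0.04)(2)^2 + (0.26)(2)^3
  = 1 + (-2.92) + (-0.16) + (2.08) = 0.  So z_0 = 2 is a root, |z_0| = 2.
Divide out the factor (1 - 0.5 z) = (1 - z/z0) (since 1/z0 = 0.5):
  P(z) = (1 - 0.5 z)(1 + (-0.96) z + (-0.52) z^2)
  [check: z-coef -0.96 - (0.5) = -1.46; z^2-coef -0.52 - (0.5)(-0.96) = -0.04; z^3-coef -(0.5)(-0.52) = 0.26.]
Remaining roots from the quadratic factor 1 + (-0.96) z + (-0.52) z^2:
  Set 1 + (-0.96) z + (-0.52) z^2 = 0, i.e. a z^2 + b z + c = 0 with a = -0.52, b = -0.96, c = 1.
  Discriminant D = b^2 - 4ac = (-0.96)^2 - 4*(-0.52)*1 = 0.9216 - (-2.08) = 3.0016.
  D >= 0, so the roots are real: z = (-b +/- sqrt(D)) / (2a) = (0.96 +/- 1.732513) / (-1.04).
    z_1 = (0.96 + 1.732513) / (-1.04) = -2.589,   |z_1| = 2.589.
    z_2 = (0.96 - 1.732513) / (-1.04) = 0.7428,   |z_2| = 0.7428.
Moduli of all roots: 2.0000, 2.5890, 0.7428.
All moduli strictly greater than 1? No.
Verdict: Not invertible.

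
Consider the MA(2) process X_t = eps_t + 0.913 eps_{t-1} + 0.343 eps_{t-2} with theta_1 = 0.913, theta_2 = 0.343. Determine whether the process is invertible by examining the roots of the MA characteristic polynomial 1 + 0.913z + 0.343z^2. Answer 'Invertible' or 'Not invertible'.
\text{Invertible}

The MA(q) characteristic polynomial is P(z) = 1 + 0.913z + 0.343z^2.
Invertibility requires all roots to lie outside the unit circle, i.e. |z| > 1 for every root.
Set 1 + (0.913) z + (0.343) z^2 = 0, i.e. a z^2 + b z + c = 0 with a = 0.343, b = 0.913, c = 1.
Discriminant D = b^2 - 4ac = (0.913)^2 - 4*(0.343)*1 = 0.833569 - (1.372) = -0.538431.
D < 0, so the roots are the complex-conjugate pair z = (-b +/- i sqrt(-D)) / (2a) = -1.3309 +/- 1.0696i.
For a conjugate pair |z|^2 = z * conj(z) = (product of roots) = c/a = 1/(0.343) = 2.915452, so |z| = sqrt(2.915452) = 1.7075 for both roots.
Moduli of all roots: 1.7075, 1.7075.
All moduli strictly greater than 1? Yes.
Verdict: Invertible.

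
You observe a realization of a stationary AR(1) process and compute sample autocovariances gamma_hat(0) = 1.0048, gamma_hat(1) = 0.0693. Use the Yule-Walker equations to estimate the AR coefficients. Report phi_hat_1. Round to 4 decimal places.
\hat\phi_{1} = 0.0690

The Yule-Walker equations for an AR(p) process read, in matrix form,
  Gamma_p phi = r_p,   with   (Gamma_p)_{ij} = gamma(|i - j|),
                       (r_p)_i = gamma(i),   i,j = 1..p.
Substitute the sample gammas (Toeplitz matrix and right-hand side of size 1):
  Gamma_p = [[1.0048]]
  r_p     = [0.0693]
With p = 1 this is the single equation gamma(0) phi_1 = gamma(1):
  phi_hat_1 = gamma(1) / gamma(0) = 0.0693 / 1.0048 = 0.0690.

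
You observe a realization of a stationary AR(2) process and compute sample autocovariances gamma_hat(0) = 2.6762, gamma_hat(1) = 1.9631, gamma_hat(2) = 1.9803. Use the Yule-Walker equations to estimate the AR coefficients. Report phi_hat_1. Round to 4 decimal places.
\hat\phi_{1} = 0.4129

The Yule-Walker equations for an AR(p) process read, in matrix form,
  Gamma_p phi = r_p,   with   (Gamma_p)_{ij} = gamma(|i - j|),
                       (r_p)_i = gamma(i),   i,j = 1..p.
Substitute the sample gammas (Toeplitz matrix and right-hand side of size 2):
  Gamma_p = [[2.6762, 1.9631], [1.9631, 2.6762]]
  r_p     = [1.9631, 1.9803]
Written out:
  2.6762 phi_1 + 1.9631 phi_2 = 1.9631
  1.9631 phi_1 + 2.6762 phi_2 = 1.9803
Solve by Cramer's rule:
  det = gamma(0)^2 - gamma(1)^2 = (2.6762)^2 - (1.9631)^2 = 7.16204644 - 3.85376161 = 3.30828483
  phi_hat_1 = [gamma(1) gamma(0) - gamma(1) gamma(2)] / det = [(1.9631)(2.6762) - (1.9631)(1.9803)] / 3.30828483 = 1.36612129 / 3.30828483 = 0.4129
  phi_hat_2 = [gamma(0) gamma(2) - gamma(1)^2] / det = [(2.6762)(1.9803) - (1.9631)^2] / 3.30828483 = 1.44591725 / 3.30828483 = 0.4371
So phi_hat = [0.4129, 0.4371].
Therefore phi_hat_1 = 0.4129.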